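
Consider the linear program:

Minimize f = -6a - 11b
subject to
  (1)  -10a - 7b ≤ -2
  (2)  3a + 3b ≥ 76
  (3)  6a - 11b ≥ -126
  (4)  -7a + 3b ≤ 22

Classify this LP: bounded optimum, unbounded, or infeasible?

unbounded

From the feasible point (458/51, 278/17), moving in the direction (11, 6) keeps every constraint satisfied while f decreases without bound.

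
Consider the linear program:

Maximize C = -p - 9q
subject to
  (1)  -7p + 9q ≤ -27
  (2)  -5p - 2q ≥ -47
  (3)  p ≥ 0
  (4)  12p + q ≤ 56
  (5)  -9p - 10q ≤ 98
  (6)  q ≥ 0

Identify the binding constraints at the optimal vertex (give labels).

(1) and (6)

Feasible corners and C = -p - 9q:
  (531/115, 68/115) → C = -1143/115
  (27/7, 0) → C = -27/7
  (14/3, 0) → C = -14/3

The maximum is at (27/7, 0). Substituting into each constraint, equality holds for (1) and (6); the remaining constraints have slack.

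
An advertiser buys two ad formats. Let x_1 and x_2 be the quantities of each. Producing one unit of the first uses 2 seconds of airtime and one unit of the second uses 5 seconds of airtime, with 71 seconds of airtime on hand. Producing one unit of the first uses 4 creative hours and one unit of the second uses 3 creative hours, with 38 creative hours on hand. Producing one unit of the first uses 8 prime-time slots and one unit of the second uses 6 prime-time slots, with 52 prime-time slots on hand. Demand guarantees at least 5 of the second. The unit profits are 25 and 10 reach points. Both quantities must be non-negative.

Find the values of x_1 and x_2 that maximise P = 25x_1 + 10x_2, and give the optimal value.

Extreme points and P = 25x_1 + 10x_2:
  (0, 26/3) → P = 260/3
  (0, 5) → P = 50
  (11/4, 5) → P = 475/4

The binding constraints are 8x_1 + 6x_2 = 52 and x_2 = 5.
Solving simultaneously gives x_1 = 11/4, x_2 = 5.

x_1 = 11/4, x_2 = 5, maximum P = 475/4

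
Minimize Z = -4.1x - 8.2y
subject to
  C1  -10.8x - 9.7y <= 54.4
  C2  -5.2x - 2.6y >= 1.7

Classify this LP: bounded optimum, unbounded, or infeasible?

unbounded

From the feasible point (12495/2236, -6613/559), moving in the direction (-9.7, 10.8) keeps every constraint satisfied while Z decreases without bound.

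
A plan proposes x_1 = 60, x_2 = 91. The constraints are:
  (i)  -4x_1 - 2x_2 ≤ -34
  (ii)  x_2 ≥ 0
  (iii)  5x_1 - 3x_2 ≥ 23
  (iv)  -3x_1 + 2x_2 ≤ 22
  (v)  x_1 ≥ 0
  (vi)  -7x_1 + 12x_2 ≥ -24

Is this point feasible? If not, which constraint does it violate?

(i): -422 ≤ -34 ✓
(ii): 91 ≥ 0 ✓
(iii): 27 ≥ 23 ✓
(iv): 2 ≤ 22 ✓
(v): 60 ≥ 0 ✓
(vi): 672 ≥ -24 ✓

feasible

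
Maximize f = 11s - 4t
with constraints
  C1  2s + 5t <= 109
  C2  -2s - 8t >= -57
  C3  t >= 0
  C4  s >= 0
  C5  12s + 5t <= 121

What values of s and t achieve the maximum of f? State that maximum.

s = 121/12, t = 0, maximum f = 1331/12

Vertices and f = 11s - 4t:
  (0, 57/8) → f = -57/2
  (683/86, 221/43) → f = 5745/86
  (0, 0) → f = 0
  (121/12, 0) → f = 1331/12

The binding constraints are t = 0 and 12s + 5t = 121.
Solving simultaneously gives s = 121/12, t = 0.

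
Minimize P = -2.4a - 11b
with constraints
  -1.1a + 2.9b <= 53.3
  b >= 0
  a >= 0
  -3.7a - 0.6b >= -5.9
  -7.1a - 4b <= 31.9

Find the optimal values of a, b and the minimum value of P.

a = 0, b = 59/6, minimum P = -649/6

Feasible corners and P = -2.4a - 11b:
  (0, 0) → P = 0
  (59/37, 0) → P = -708/185
  (0, 59/6) → P = -649/6

At the optimal vertex, a = 0 and -3.7a - 0.6b = -5.9.
Solving simultaneously gives a = 0, b = 59/6.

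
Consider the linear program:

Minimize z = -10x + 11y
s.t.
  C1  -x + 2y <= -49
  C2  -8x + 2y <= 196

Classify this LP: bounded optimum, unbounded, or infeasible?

unbounded

From the feasible point (-35, -42), moving in the direction (-2, -8) keeps every constraint satisfied while z decreases without bound.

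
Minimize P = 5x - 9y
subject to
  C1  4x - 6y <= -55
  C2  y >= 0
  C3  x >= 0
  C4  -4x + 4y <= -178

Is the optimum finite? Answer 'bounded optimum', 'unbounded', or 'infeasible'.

unbounded

From the feasible point (161, 233/2), moving in the direction (4, 4) keeps every constraint satisfied while P decreases without bound.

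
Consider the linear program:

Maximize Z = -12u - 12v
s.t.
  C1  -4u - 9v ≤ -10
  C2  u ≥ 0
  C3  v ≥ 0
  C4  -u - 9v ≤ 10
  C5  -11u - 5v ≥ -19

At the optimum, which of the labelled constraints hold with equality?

C1 and C2

Corner points and Z = -12u - 12v:
  (0, 10/9) → Z = -40/3
  (121/79, 34/79) → Z = -1860/79
  (0, 19/5) → Z = -228/5

The maximum is at (0, 10/9). Substituting into each constraint, equality holds for C1 and C2; the remaining constraints have slack.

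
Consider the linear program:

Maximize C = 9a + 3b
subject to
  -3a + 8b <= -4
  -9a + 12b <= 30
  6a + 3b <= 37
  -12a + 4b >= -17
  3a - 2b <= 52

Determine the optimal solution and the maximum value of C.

a = 10/7, b = 1/28, maximum C = 363/28

Extreme points and C = 9a + 3b:
  (-8, -7/2) → C = -165/2
  (10/7, 1/28) → C = 363/28
  (-29/2, -191/4) → C = -1095/4
The feasible region is unbounded (it extends along (-2, -3), (-4, -3)), but C strictly decreases along every unbounded feasible direction, so there is no improving ray and the maximum is attained at a vertex.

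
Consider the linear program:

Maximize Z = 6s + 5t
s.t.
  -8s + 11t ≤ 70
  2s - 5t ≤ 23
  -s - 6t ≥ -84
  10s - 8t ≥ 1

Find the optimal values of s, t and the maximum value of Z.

s = 558/17, t = 145/17, maximum Z = 4073/17

Feasible corners and Z = 6s + 5t:
  (558/17, 145/17) → Z = 4073/17
  (-179/34, -114/17) → Z = -1107/17
  (339/34, 839/68) → Z = 8263/68

The binding constraints are 2s - 5t = 23 and -s - 6t = -84.
Solving simultaneously gives s = 558/17, t = 145/17.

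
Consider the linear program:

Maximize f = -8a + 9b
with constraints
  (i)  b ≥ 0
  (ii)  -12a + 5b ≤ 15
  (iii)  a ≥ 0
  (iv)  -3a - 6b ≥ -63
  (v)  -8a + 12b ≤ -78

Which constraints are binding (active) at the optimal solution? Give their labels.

(i) and (v)

Extreme points and f = -8a + 9b:
  (21, 0) → f = -168
  (39/4, 0) → f = -78
  (102/7, 45/14) → f = -1227/14

The maximum is at (39/4, 0). Substituting into each constraint, equality holds for (i) and (v); the remaining constraints have slack.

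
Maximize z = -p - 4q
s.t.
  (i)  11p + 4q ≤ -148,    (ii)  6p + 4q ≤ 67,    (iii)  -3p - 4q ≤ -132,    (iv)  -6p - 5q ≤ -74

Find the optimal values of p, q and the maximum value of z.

Vertices and z = -p - 4q:
  (-43, 325/4) → z = -282
  (-35, 237/4) → z = -202
  (-364/9, 190/3) → z = -1916/9
The feasible region is unbounded (it extends along (-5, 6), (-2, 3)), but z strictly decreases along every unbounded feasible direction, so there is no improving ray and the maximum is attained at a vertex.

The optimum lies where 11p + 4q = -148 and -3p - 4q = -132.
Solving simultaneously gives p = -35, q = 237/4.

p = -35, q = 237/4, maximum z = -202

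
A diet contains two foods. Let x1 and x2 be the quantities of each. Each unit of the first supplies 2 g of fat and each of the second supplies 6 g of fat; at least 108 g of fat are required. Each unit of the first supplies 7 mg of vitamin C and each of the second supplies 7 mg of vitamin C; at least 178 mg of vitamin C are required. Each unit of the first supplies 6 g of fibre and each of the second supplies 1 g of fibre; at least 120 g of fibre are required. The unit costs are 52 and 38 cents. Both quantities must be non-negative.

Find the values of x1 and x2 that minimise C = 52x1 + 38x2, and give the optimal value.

Vertices and C = 52x1 + 38x2:
  (0, 120) → C = 4560
  (54, 0) → C = 2808
  (18, 12) → C = 1392
The feasible region is unbounded (it extends along (0, 1), (1, 0)), but C strictly increases along every unbounded feasible direction, so there is no improving ray and the minimum is attained at a vertex.

x1 = 18, x2 = 12, minimum C = 1392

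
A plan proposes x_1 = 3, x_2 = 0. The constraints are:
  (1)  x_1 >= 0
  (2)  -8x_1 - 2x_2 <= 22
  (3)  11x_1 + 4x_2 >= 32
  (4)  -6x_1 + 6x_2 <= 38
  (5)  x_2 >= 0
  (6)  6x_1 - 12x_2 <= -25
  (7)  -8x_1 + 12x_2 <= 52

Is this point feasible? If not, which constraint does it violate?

not feasible — violates (6)

Constraint (6): 6x_1 - 12x_2 = 18, which is not ≤ -25. All other constraints are satisfied.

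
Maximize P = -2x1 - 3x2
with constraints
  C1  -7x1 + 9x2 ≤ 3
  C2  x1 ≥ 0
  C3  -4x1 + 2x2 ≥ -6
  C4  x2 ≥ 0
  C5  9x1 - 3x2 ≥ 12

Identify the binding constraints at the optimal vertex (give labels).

Vertices and P = -2x1 - 3x2:
  (30/11, 27/11) → P = -141/11
  (39/20, 37/20) → P = -189/20
  (3/2, 0) → P = -3
  (4/3, 0) → P = -8/3

The maximum is at (4/3, 0). Substituting into each constraint, equality holds for C4 and C5; the remaining constraints have slack.

C4 and C5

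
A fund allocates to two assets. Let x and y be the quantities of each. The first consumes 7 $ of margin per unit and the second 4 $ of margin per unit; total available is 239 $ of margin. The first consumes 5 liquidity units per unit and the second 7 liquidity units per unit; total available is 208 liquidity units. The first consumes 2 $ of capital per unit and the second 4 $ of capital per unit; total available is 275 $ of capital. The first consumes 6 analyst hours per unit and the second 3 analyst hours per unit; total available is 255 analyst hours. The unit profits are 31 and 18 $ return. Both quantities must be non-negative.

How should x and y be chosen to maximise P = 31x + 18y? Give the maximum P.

Vertices and P = 31x + 18y:
  (0, 0) → P = 0
  (0, 208/7) → P = 3744/7
  (239/7, 0) → P = 7409/7
  (29, 9) → P = 1061

At the optimal vertex, 7x + 4y = 239 and 5x + 7y = 208.
Solving simultaneously gives x = 29, y = 9.

x = 29, y = 9, maximum P = 1061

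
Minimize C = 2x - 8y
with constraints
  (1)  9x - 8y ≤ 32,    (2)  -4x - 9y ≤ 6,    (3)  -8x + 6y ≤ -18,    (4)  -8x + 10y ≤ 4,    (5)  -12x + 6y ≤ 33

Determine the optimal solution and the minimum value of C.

Extreme points and C = 2x - 8y:
  (240/113, -182/113) → C = 1936/113
  (176/13, 146/13) → C = -816/13
  (21/16, -5/4) → C = 101/8
  (51/8, 11/2) → C = -125/4

x = 176/13, y = 146/13, minimum C = -816/13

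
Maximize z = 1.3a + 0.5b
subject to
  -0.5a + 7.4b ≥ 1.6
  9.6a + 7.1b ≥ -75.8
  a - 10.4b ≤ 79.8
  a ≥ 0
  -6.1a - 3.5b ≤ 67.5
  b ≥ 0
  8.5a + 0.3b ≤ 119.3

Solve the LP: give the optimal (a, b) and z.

Feasible corners and z = 1.3a + 0.5b:
  (0, 8/37) → z = 4/37
  (88234/6305, 1465/1261) → z = 1183667/63050
  (0, 1193/3) → z = 1193/6

a = 0, b = 1193/3, maximum z = 1193/6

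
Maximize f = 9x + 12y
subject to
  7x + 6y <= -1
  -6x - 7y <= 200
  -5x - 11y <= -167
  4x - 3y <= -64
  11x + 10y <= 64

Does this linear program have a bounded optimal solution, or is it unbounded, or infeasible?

unbounded

From the feasible point (-1013/47, 1174/47), moving in the direction (-10, 11) keeps every constraint satisfied while f increases without bound.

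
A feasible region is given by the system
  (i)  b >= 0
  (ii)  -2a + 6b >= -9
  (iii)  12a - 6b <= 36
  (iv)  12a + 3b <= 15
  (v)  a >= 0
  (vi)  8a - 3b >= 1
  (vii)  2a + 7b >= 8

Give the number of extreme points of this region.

3

Pairwise boundary intersections that survive every other constraint:
  (4/5, 9/5)
  (27/26, 11/13)
  (1/2, 1)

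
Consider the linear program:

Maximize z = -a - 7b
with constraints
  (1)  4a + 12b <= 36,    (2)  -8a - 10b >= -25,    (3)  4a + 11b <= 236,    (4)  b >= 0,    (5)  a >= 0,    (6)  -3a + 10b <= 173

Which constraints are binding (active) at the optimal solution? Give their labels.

(4) and (5)

Corner points and z = -a - 7b:
  (25/8, 0) → z = -25/8
  (0, 5/2) → z = -35/2
  (0, 0) → z = 0

The maximum is at (0, 0). Substituting into each constraint, equality holds for (4) and (5); the remaining constraints have slack.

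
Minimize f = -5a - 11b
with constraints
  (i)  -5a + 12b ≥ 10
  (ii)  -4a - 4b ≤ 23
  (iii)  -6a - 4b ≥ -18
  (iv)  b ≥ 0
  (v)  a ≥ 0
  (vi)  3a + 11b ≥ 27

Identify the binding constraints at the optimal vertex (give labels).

(iii) and (v)

Extreme points and f = -5a - 11b:
  (0, 9/2) → f = -99/2
  (5/3, 2) → f = -91/3
  (0, 27/11) → f = -27

The minimum is at (0, 9/2). Substituting into each constraint, equality holds for (iii) and (v); the remaining constraints have slack.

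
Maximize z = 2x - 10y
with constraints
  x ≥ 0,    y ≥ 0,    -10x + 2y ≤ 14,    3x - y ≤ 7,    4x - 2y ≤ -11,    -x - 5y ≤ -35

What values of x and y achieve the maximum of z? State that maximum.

x = 15/22, y = 151/22, maximum z = -740/11

Feasible corners and z = 2x - 10y:
  (0, 7) → z = -70
  (25/2, 61/2) → z = -280
  (15/22, 151/22) → z = -740/11
The feasible region is unbounded (it extends along (1, 3), (1, 5)), but z strictly decreases along every unbounded feasible direction, so there is no improving ray and the maximum is attained at a vertex.

The binding constraints are 4x - 2y = -11 and -x - 5y = -35.
Solving simultaneously gives x = 15/22, y = 151/22.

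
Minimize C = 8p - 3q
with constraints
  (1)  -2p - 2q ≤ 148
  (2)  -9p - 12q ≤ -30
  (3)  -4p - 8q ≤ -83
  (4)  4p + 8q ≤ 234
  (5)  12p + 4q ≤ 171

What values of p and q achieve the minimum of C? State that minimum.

p = -107, q = 331/4, minimum C = -4417/4

Corner points and C = 8p - 3q:
  (-63/2, 209/8) → C = -2643/8
  (-107, 331/4) → C = -4417/4
  (259/20, 39/10) → C = 919/10
  (27/5, 531/20) → C = -729/20

At the optimal vertex, -9p - 12q = -30 and 4p + 8q = 234.
Solving simultaneously gives p = -107, q = 331/4.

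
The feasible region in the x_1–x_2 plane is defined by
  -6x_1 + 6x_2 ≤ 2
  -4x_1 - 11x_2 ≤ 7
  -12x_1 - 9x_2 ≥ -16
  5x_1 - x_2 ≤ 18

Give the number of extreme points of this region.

Pairwise boundary intersections that survive every other constraint:
  (-32/45, -17/45)
  (13/21, 20/21)
  (239/96, -37/24)

3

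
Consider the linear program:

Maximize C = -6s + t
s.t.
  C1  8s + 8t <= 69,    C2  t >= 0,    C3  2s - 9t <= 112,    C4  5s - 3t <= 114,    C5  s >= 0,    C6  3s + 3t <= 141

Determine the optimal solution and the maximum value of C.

s = 0, t = 69/8, maximum C = 69/8

Extreme points and C = -6s + t:
  (69/8, 0) → C = -207/4
  (0, 69/8) → C = 69/8
  (0, 0) → C = 0

The binding constraints are 8s + 8t = 69 and s = 0.
Solving simultaneously gives s = 0, t = 69/8.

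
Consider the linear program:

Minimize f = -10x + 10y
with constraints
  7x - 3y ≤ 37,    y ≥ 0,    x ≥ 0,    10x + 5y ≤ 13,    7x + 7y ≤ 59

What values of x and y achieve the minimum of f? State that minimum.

x = 13/10, y = 0, minimum f = -13

Corner points and f = -10x + 10y:
  (0, 0) → f = 0
  (13/10, 0) → f = -13
  (0, 13/5) → f = 26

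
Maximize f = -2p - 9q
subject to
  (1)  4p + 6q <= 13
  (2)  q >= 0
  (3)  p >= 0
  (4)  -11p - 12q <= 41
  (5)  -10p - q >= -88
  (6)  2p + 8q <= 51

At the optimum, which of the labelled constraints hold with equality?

Vertices and f = -2p - 9q:
  (13/4, 0) → f = -13/2
  (0, 13/6) → f = -39/2
  (0, 0) → f = 0

The maximum is at (0, 0). Substituting into each constraint, equality holds for (2) and (3); the remaining constraints have slack.

(2) and (3)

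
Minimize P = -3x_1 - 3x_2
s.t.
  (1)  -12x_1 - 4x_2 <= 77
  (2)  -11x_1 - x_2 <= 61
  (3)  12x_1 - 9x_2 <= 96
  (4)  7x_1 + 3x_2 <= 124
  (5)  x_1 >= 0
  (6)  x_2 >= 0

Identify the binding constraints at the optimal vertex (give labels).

(4) and (5)

Feasible corners and P = -3x_1 - 3x_2:
  (156/11, 272/33) → P = -740/11
  (8, 0) → P = -24
  (0, 124/3) → P = -124
  (0, 0) → P = 0

The minimum is at (0, 124/3). Substituting into each constraint, equality holds for (4) and (5); the remaining constraints have slack.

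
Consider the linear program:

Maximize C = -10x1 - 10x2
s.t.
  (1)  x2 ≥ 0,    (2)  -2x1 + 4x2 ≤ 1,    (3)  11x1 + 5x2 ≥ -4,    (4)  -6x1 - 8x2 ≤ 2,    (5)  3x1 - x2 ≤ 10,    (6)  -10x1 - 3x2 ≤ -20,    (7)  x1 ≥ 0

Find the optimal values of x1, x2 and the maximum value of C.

At the optimal vertex, x2 = 0 and -10x1 - 3x2 = -20.
Solving simultaneously gives x1 = 2, x2 = 0.

x1 = 2, x2 = 0, maximum C = -20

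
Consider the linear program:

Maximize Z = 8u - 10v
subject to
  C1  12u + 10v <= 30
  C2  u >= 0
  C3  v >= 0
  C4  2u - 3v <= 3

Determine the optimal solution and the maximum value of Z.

u = 15/7, v = 3/7, maximum Z = 90/7

Vertices and Z = 8u - 10v:
  (0, 3) → Z = -30
  (15/7, 3/7) → Z = 90/7
  (0, 0) → Z = 0
  (3/2, 0) → Z = 12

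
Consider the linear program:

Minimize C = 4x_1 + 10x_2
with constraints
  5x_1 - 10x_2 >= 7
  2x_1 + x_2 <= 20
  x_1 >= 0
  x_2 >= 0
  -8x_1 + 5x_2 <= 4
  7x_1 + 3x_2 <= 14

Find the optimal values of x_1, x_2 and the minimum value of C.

x_1 = 7/5, x_2 = 0, minimum C = 28/5

Corner points and C = 4x_1 + 10x_2:
  (7/5, 0) → C = 28/5
  (161/85, 21/85) → C = 854/85
  (2, 0) → C = 8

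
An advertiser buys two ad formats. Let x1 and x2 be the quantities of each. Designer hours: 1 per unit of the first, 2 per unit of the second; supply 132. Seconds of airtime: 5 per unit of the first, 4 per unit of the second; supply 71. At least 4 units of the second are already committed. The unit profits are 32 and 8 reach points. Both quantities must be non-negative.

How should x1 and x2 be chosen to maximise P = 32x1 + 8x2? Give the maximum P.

x1 = 11, x2 = 4, maximum P = 384

Vertices and P = 32x1 + 8x2:
  (0, 71/4) → P = 142
  (0, 4) → P = 32
  (11, 4) → P = 384

At the optimal vertex, 5x1 + 4x2 = 71 and x2 = 4.
Solving simultaneously gives x1 = 11, x2 = 4.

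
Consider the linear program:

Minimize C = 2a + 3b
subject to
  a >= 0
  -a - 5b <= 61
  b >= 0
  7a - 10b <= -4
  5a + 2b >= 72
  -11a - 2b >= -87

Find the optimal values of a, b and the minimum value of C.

a = 5/2, b = 119/4, minimum C = 377/4

Vertices and C = 2a + 3b:
  (0, 36) → C = 108
  (0, 87/2) → C = 261/2
  (5/2, 119/4) → C = 377/4

The optimum lies where 5a + 2b = 72 and -11a - 2b = -87.
Solving simultaneously gives a = 5/2, b = 119/4.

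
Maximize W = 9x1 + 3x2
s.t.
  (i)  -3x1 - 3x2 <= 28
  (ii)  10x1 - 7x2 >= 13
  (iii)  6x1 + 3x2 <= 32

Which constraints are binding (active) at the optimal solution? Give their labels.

(i) and (iii)

Corner points and W = 9x1 + 3x2:
  (-157/51, -319/51) → W = -790/17
  (20, -88/3) → W = 92
  (263/72, 121/36) → W = 1031/24

The maximum is at (20, -88/3). Substituting into each constraint, equality holds for (i) and (iii); the remaining constraints have slack.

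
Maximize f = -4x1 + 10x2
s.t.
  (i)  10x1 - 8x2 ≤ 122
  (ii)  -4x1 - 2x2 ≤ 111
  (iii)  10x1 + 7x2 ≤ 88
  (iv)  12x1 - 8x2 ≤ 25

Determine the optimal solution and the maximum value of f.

x1 = -953/8, x2 = 731/4, maximum f = 2304

Corner points and f = -4x1 + 10x2:
  (-953/8, 731/4) → f = 2304
  (-419/28, -179/7) → f = -1371/7
  (879/164, 403/82) → f = 1136/41

At the optimal vertex, -4x1 - 2x2 = 111 and 10x1 + 7x2 = 88.
Solving simultaneously gives x1 = -953/8, x2 = 731/4.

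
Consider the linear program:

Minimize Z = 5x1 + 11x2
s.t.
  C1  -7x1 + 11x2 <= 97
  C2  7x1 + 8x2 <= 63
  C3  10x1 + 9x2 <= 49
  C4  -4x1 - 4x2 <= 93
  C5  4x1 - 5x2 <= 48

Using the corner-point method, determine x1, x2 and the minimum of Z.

x1 = -91/12, x2 = -47/3, minimum Z = -841/4

Vertices and Z = 5x1 + 11x2:
  (-334/173, 1313/173) → Z = 12773/173
  (-1411/72, -263/72) → Z = -829/6
  (677/86, -142/43) → Z = 261/86
  (-91/12, -47/3) → Z = -841/4

At the optimal vertex, -4x1 - 4x2 = 93 and 4x1 - 5x2 = 48.
Solving simultaneously gives x1 = -91/12, x2 = -47/3.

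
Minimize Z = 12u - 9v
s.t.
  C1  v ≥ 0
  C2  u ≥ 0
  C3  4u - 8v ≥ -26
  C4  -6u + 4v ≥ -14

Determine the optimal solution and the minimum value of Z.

Vertices and Z = 12u - 9v:
  (0, 0) → Z = 0
  (7/3, 0) → Z = 28
  (0, 13/4) → Z = -117/4
  (27/4, 53/8) → Z = 171/8

u = 0, v = 13/4, minimum Z = -117/4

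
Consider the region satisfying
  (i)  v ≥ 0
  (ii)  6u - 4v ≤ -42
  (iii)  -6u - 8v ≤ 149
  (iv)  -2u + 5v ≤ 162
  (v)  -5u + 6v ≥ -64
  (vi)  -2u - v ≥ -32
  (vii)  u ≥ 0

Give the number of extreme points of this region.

3

Pairwise boundary intersections that survive every other constraint:
  (43/7, 138/7)
  (0, 21/2)
  (0, 32)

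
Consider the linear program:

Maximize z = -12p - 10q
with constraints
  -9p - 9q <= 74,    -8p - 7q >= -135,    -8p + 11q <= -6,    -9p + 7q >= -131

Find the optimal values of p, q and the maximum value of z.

p = -40/9, q = -34/9, maximum z = 820/9

Vertices and z = -12p - 10q:
  (-40/9, -34/9) → z = 820/9
  (661/144, -205/16) → z = 1753/24
  (509/48, 43/6) → z = -2387/12
  (266/17, 167/119) → z = -24014/119

The optimum lies where -9p - 9q = 74 and -8p + 11q = -6.
Solving simultaneously gives p = -40/9, q = -34/9.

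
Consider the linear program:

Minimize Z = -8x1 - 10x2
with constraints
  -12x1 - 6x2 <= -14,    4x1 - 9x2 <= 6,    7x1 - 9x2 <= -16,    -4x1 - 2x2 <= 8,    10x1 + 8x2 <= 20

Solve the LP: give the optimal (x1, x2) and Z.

Extreme points and Z = -8x1 - 10x2:
  (1/5, 29/15) → Z = -314/15
  (-2/9, 25/9) → Z = -26
  (26/73, 150/73) → Z = -1708/73

x1 = -2/9, x2 = 25/9, minimum Z = -26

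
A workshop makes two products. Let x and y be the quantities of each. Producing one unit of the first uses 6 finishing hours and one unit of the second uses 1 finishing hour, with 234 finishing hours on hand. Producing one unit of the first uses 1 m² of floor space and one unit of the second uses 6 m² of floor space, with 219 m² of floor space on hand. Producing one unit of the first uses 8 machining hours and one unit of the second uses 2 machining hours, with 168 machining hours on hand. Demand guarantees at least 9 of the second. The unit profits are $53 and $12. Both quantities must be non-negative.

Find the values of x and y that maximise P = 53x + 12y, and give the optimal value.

x = 75/4, y = 9, maximum P = 4407/4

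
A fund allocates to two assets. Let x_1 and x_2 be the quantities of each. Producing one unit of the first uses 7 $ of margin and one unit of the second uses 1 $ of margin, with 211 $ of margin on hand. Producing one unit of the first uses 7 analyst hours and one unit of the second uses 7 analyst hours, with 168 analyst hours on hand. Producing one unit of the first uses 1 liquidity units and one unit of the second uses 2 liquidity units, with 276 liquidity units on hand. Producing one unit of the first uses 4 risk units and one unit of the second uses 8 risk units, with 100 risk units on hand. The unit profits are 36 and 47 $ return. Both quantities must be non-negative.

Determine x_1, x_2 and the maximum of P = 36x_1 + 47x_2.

Vertices and P = 36x_1 + 47x_2:
  (0, 0) → P = 0
  (0, 25/2) → P = 1175/2
  (24, 0) → P = 864
  (23, 1) → P = 875

x_1 = 23, x_2 = 1, maximum P = 875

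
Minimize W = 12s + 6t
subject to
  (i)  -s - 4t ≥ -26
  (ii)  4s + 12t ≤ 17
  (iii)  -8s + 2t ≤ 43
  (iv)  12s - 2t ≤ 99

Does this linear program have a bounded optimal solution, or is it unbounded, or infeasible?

From the feasible point (-241/52, 77/26), moving in the direction (-2, -12) keeps every constraint satisfied while W decreases without bound.

unbounded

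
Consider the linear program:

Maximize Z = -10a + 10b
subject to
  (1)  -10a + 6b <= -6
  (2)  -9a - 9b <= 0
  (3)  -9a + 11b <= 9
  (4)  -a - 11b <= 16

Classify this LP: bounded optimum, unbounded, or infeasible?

bounded optimum

Corner points and Z = -10a + 10b:
  (3/8, -3/8) → Z = -15/2
  (15/7, 18/7) → Z = 30/7
  (8/5, -8/5) → Z = -32
The feasible region has finitely many vertices and no improving ray; the maximum is 30/7 at (15/7, 18/7).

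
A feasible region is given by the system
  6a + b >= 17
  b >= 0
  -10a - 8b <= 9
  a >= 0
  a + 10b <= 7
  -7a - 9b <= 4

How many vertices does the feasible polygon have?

3

Intersecting each pair of boundary lines and keeping only the points that satisfy every inequality leaves:
  (17/6, 0)
  (163/59, 25/59)
  (7, 0)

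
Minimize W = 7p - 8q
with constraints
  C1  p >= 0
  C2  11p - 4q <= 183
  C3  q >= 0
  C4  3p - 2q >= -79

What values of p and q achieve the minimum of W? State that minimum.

p = 341/5, q = 709/5, minimum W = -657

Feasible corners and W = 7p - 8q:
  (0, 0) → W = 0
  (0, 79/2) → W = -316
  (183/11, 0) → W = 1281/11
  (341/5, 709/5) → W = -657

The binding constraints are 11p - 4q = 183 and 3p - 2q = -79.
Solving simultaneously gives p = 341/5, q = 709/5.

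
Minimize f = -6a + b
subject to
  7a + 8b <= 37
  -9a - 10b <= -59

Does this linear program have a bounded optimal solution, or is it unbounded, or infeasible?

unbounded

From the feasible point (51, -40), moving in the direction (10, -9) keeps every constraint satisfied while f decreases without bound.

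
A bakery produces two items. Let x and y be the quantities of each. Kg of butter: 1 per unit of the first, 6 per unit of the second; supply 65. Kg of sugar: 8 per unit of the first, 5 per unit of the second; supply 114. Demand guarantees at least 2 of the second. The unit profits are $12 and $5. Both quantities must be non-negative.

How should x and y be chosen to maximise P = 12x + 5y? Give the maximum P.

Feasible corners and P = 12x + 5y:
  (0, 65/6) → P = 325/6
  (0, 2) → P = 10
  (359/43, 406/43) → P = 6338/43
  (13, 2) → P = 166

The optimum lies where 8x + 5y = 114 and y = 2.
Solving simultaneously gives x = 13, y = 2.

x = 13, y = 2, maximum P = 166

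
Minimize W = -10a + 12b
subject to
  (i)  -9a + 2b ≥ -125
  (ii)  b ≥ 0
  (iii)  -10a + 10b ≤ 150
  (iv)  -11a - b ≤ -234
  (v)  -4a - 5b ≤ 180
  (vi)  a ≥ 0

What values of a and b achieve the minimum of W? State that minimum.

The binding constraints are -9a + 2b = -125 and -11a - b = -234.
Solving simultaneously gives a = 593/31, b = 731/31.

a = 593/31, b = 731/31, minimum W = 2842/31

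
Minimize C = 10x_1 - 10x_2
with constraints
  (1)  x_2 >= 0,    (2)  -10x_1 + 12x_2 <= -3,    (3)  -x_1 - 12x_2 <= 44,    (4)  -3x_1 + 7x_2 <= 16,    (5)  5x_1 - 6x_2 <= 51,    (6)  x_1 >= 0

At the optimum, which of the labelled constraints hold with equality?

Feasible corners and C = 10x_1 - 10x_2:
  (3/10, 0) → C = 3
  (51/5, 0) → C = 102
  (213/34, 169/34) → C = 220/17
  (453/17, 233/17) → C = 2200/17

The minimum is at (3/10, 0). Substituting into each constraint, equality holds for (1) and (2); the remaining constraints have slack.

(1) and (2)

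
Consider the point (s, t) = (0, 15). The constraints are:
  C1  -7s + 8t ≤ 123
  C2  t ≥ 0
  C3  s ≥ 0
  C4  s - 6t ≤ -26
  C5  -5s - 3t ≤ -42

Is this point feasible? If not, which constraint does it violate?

feasible

C1: 120 ≤ 123 ✓
C2: 15 ≥ 0 ✓
C3: 0 ≥ 0 ✓
C4: -90 ≤ -26 ✓
C5: -45 ≤ -42 ✓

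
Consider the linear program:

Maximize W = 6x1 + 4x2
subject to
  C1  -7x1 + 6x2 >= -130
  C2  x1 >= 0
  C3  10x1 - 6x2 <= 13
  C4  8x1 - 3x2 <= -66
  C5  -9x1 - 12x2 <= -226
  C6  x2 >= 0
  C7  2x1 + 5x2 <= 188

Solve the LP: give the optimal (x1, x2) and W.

x1 = 117/23, x2 = 818/23, maximum W = 3974/23

Extreme points and W = 6x1 + 4x2:
  (0, 22) → W = 88
  (0, 188/5) → W = 752/5
  (117/23, 818/23) → W = 3974/23

At the optimal vertex, 8x1 - 3x2 = -66 and 2x1 + 5x2 = 188.
Solving simultaneously gives x1 = 117/23, x2 = 818/23.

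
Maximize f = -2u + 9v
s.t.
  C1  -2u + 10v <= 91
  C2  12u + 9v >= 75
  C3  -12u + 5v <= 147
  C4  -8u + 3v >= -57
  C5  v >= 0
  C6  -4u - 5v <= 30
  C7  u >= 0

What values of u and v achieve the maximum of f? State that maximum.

Feasible corners and f = -2u + 9v:
  (843/74, 421/37) → f = 2946/37
  (0, 91/10) → f = 819/10
  (25/4, 0) → f = -25/2
  (0, 25/3) → f = 75
  (57/8, 0) → f = -57/4

The optimum lies where -2u + 10v = 91 and u = 0.
Solving simultaneously gives u = 0, v = 91/10.

u = 0, v = 91/10, maximum f = 819/10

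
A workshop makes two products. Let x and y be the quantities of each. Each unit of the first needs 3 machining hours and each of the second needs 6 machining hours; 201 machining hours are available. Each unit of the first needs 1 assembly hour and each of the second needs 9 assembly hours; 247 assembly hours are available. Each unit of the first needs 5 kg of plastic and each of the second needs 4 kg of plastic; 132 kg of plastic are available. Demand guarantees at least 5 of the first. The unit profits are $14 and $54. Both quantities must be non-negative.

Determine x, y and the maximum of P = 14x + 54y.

x = 5, y = 107/4, maximum P = 3029/2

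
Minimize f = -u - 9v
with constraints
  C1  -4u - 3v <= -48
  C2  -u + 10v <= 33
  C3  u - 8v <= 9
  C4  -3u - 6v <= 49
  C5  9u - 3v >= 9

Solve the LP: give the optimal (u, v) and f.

u = 177, v = 21, minimum f = -366

Corner points and f = -u - 9v:
  (381/43, 180/43) → f = -2001/43
  (411/35, 12/35) → f = -519/35
  (177, 21) → f = -366

The binding constraints are -u + 10v = 33 and u - 8v = 9.
Solving simultaneously gives u = 177, v = 21.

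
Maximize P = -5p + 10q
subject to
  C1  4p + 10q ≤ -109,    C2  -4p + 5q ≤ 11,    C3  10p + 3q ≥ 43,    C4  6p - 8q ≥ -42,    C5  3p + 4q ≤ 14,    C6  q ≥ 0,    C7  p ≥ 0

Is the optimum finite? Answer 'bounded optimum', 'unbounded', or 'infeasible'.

The boundaries 4p + 10q = -109 and 10p + 3q = 43 meet at (757/88, -631/44), but that point violates q ≥ 0. Every candidate vertex is excluded by some other constraint, so the feasible region is empty.

infeasible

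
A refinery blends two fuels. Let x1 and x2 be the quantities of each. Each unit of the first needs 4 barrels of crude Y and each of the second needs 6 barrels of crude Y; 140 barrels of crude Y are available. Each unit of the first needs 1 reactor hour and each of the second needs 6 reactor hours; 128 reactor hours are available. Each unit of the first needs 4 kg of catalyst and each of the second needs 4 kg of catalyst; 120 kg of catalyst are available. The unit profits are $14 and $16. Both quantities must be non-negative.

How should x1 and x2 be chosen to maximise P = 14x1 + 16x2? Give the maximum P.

x1 = 20, x2 = 10, maximum P = 440

The optimum lies where 4x1 + 6x2 = 140 and 4x1 + 4x2 = 120.
Solving simultaneously gives x1 = 20, x2 = 10.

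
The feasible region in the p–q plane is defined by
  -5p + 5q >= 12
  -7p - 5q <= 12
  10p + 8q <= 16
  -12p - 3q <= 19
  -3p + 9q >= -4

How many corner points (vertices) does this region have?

3

The feasible vertices (each the meet of two boundaries and inside every other half-plane) are:
  (-8/45, 20/9)
  (-131/75, 49/75)
  (-100/33, 191/33)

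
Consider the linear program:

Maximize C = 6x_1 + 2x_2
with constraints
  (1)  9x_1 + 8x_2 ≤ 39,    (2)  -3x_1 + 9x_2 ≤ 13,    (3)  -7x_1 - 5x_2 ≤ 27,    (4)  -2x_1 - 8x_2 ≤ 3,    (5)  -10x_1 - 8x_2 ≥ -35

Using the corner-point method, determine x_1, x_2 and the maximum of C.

x_1 = 19/4, x_2 = -25/16, maximum C = 203/8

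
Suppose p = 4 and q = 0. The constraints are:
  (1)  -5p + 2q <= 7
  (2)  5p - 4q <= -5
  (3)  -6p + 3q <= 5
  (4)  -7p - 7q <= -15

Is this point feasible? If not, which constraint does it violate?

Constraint (2): 5p - 4q = 20, which is not ≤ -5. All other constraints are satisfied.

not feasible — violates (2)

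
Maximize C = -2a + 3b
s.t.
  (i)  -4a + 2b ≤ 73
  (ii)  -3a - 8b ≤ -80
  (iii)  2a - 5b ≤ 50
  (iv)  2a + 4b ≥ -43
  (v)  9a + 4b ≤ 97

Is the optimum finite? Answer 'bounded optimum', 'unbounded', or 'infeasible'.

Extreme points and C = -2a + 3b:
  (-212/19, 539/38) → C = 2465/38
  (-49/17, 1045/34) → C = 3331/34
  (38/5, 143/20) → C = 25/4
The feasible region has finitely many vertices and no improving ray; the maximum is 3331/34 at (-49/17, 1045/34).

bounded optimum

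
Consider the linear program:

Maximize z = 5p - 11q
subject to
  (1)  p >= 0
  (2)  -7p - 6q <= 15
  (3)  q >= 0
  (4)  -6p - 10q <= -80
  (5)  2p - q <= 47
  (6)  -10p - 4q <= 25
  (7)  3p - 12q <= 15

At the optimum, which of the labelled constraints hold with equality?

(5) and (7)

Extreme points and z = 5p - 11q:
  (0, 8) → z = -88
  (185/17, 25/17) → z = 650/17
  (183/7, 37/7) → z = 508/7
The feasible region is unbounded (it extends along (0, 1), (1, 2)), but z strictly decreases along every unbounded feasible direction, so there is no improving ray and the maximum is attained at a vertex.

The maximum is at (183/7, 37/7). Substituting into each constraint, equality holds for (5) and (7); the remaining constraints have slack.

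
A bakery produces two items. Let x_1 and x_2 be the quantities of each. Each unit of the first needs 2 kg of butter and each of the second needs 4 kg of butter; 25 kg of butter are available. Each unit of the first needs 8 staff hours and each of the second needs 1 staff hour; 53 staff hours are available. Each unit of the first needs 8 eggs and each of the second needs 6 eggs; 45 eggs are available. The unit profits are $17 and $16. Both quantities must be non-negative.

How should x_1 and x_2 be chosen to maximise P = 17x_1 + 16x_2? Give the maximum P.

x_1 = 3/2, x_2 = 11/2, maximum P = 227/2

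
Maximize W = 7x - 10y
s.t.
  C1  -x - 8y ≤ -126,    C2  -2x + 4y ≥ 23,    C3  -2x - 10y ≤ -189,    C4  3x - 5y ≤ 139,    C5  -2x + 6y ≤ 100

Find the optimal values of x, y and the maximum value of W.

x = 131/2, y = 77/2, maximum W = 147/2

The optimum lies where -2x + 4y = 23 and -2x + 6y = 100.
Solving simultaneously gives x = 131/2, y = 77/2.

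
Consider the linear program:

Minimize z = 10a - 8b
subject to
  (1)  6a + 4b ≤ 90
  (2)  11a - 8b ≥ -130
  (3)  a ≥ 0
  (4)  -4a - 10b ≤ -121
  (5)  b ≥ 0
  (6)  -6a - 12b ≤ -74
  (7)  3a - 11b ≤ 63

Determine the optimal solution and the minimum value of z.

Vertices and z = 10a - 8b:
  (50/23, 885/46) → z = -3040/23
  (104/11, 183/22) → z = 28
  (0, 65/4) → z = -130
  (0, 121/10) → z = -484/5

a = 50/23, b = 885/46, minimum z = -3040/23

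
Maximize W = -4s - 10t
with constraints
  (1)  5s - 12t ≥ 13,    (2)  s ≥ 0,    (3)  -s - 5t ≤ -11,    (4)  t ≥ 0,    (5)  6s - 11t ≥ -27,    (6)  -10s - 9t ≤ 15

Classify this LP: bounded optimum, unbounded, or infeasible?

Corner points and W = -4s - 10t:
  (197/37, 42/37) → W = -1208/37
  (11, 0) → W = -44
The feasible region has finitely many vertices and no improving ray; the maximum is -1208/37 at (197/37, 42/37).

bounded optimum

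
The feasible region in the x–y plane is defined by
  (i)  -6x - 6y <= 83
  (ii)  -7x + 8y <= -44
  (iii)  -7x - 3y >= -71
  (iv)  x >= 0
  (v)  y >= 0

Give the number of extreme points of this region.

3

Of the 10 pairwise boundary intersections, those satisfying every inequality are:
  (100/11, 27/11)
  (44/7, 0)
  (71/7, 0)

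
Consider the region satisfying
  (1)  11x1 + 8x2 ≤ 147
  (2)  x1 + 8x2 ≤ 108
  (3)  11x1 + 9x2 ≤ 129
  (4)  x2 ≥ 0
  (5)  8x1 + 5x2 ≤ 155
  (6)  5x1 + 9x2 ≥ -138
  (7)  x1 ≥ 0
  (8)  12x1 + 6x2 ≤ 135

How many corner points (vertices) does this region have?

5

Pairwise boundary intersections that survive every other constraint:
  (60/79, 1059/79)
  (0, 27/2)
  (21/2, 3/2)
  (0, 0)
  (45/4, 0)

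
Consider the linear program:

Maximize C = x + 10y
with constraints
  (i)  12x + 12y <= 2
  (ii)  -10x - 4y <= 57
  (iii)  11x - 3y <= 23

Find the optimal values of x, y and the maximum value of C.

Feasible corners and C = x + 10y:
  (-173/18, 88/9) → C = 529/6
  (47/28, -127/84) → C = -1129/84
  (-79/74, -857/74) → C = -8649/74

The optimum lies where 12x + 12y = 2 and -10x - 4y = 57.
Solving simultaneously gives x = -173/18, y = 88/9.

x = -173/18, y = 88/9, maximum C = 529/6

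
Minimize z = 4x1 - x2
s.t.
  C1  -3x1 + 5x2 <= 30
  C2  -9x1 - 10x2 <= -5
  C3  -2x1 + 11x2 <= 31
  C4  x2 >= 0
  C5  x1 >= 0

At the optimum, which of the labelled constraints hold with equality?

C3 and C5

Corner points and z = 4x1 - x2:
  (5/9, 0) → z = 20/9
  (0, 1/2) → z = -1/2
  (0, 31/11) → z = -31/11
The feasible region is unbounded (it extends along (1, 0), (11, 2)), but z strictly increases along every unbounded feasible direction, so there is no improving ray and the minimum is attained at a vertex.

The minimum is at (0, 31/11). Substituting into each constraint, equality holds for C3 and C5; the remaining constraints have slack.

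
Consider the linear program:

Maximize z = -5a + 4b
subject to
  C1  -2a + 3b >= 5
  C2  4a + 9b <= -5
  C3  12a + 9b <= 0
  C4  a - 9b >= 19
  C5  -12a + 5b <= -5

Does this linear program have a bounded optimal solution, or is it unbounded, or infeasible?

The boundaries -2a + 3b = 5 and a - 9b = 19 meet at (-34/5, -43/15), but that point violates -12a + 5b ≤ -5. Every candidate vertex is excluded by some other constraint, so the feasible region is empty.

infeasible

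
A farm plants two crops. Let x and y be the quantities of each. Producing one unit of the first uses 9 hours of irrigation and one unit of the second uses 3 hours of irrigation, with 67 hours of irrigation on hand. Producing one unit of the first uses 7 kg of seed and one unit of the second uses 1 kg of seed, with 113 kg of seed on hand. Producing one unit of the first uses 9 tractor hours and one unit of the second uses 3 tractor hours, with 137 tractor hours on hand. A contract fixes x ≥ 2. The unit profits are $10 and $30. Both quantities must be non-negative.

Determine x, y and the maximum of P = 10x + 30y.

Extreme points and P = 10x + 30y:
  (67/9, 0) → P = 670/9
  (2, 0) → P = 20
  (2, 49/3) → P = 510

At the optimal vertex, 9x + 3y = 67 and x = 2.
Solving simultaneously gives x = 2, y = 49/3.

x = 2, y = 49/3, maximum P = 510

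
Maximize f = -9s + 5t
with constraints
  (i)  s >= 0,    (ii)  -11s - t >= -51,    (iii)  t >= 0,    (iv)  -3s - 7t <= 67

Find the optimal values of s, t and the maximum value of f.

s = 0, t = 51, maximum f = 255

Extreme points and f = -9s + 5t:
  (0, 51) → f = 255
  (0, 0) → f = 0
  (51/11, 0) → f = -459/11

At the optimal vertex, s = 0 and -11s - t = -51.
Solving simultaneously gives s = 0, t = 51.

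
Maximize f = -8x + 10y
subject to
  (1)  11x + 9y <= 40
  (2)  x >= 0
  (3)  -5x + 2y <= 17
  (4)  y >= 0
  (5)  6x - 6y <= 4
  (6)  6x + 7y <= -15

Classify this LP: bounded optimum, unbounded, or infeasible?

The boundaries 11x + 9y = 40 and x = 0 meet at (0, 40/9), but that point violates 6x + 7y ≤ -15. Every candidate vertex is excluded by some other constraint, so the feasible region is empty.

infeasible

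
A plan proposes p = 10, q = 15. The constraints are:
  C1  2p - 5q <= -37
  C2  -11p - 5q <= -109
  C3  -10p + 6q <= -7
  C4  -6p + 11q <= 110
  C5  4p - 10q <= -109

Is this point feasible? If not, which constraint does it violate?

feasible

C1: -55 ≤ -37 ✓
C2: -185 ≤ -109 ✓
C3: -10 ≤ -7 ✓
C4: 105 ≤ 110 ✓
C5: -110 ≤ -109 ✓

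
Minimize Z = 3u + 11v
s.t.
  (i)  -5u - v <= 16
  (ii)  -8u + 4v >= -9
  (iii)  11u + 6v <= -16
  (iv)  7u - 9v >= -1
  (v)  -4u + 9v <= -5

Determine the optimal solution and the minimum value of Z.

u = -55/28, v = -173/28, minimum Z = -517/7

Vertices and Z = 3u + 11v:
  (-55/28, -173/28) → Z = -517/7
  (-145/52, -107/52) → Z = -31
  (-5/46, -227/92) → Z = -2527/92
  (-38/41, -119/123) → Z = -1651/123
  (-2, -13/9) → Z = -197/9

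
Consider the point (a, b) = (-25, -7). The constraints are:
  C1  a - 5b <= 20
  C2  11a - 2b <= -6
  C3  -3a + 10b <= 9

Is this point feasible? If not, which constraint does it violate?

C1: 10 ≤ 20 ✓
C2: -261 ≤ -6 ✓
C3: 5 ≤ 9 ✓

feasible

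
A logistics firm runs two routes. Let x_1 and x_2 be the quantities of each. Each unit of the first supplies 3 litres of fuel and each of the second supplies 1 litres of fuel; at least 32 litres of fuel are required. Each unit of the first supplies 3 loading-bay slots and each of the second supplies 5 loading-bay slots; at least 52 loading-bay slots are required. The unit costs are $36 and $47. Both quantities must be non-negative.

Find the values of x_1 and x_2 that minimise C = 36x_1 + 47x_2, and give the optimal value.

Extreme points and C = 36x_1 + 47x_2:
  (0, 32) → C = 1504
  (52/3, 0) → C = 624
  (9, 5) → C = 559
The feasible region is unbounded (it extends along (0, 1), (1, 0)), but C strictly increases along every unbounded feasible direction, so there is no improving ray and the minimum is attained at a vertex.

The optimum lies where 3x_1 + x_2 = 32 and 3x_1 + 5x_2 = 52.
Solving simultaneously gives x_1 = 9, x_2 = 5.

x_1 = 9, x_2 = 5, minimum C = 559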